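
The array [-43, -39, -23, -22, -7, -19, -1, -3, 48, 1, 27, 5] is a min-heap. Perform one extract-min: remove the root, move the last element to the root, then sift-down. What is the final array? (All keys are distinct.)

remove root -43; move last element 5 to root → [5, -39, -23, -22, -7, -19, -1, -3, 48, 1, 27]
5 vs smaller child -39 at index 1, swap → [-39, 5, -23, -22, -7, -19, -1, -3, 48, 1, 27]
5 vs smaller child -22 at index 3, swap → [-39, -22, -23, 5, -7, -19, -1, -3, 48, 1, 27]
5 vs smaller child -3 at index 7, swap → [-39, -22, -23, -3, -7, -19, -1, 5, 48, 1, 27]

[-39, -22, -23, -3, -7, -19, -1, 5, 48, 1, 27]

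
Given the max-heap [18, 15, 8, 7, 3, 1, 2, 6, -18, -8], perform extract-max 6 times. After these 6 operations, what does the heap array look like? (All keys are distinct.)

[2, 1, -18, -8]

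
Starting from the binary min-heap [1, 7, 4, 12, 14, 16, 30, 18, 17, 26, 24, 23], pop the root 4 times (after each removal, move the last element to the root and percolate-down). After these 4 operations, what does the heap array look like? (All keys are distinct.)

[14, 17, 16, 18, 26, 23, 30, 24]

extract-min #1 returns 1:
  remove root 1; move last element 23 to root → [23, 7, 4, 12, 14, 16, 30, 18, 17, 26, 24]
  23 vs smaller child 4 at index 2, swap → [4, 7, 23, 12, 14, 16, 30, 18, 17, 26, 24]
  23 vs smaller child 16 at index 5, swap → [4, 7, 16, 12, 14, 23, 30, 18, 17, 26, 24]
extract-min #2 returns 4:
  remove root 4; move last element 24 to root → [24, 7, 16, 12, 14, 23, 30, 18, 17, 26]
  24 vs smaller child 7 at index 1, swap → [7, 24, 16, 12, 14, 23, 30, 18, 17, 26]
  24 vs smaller child 12 at index 3, swap → [7, 12, 16, 24, 14, 23, 30, 18, 17, 26]
  24 vs smaller child 17 at index 8, swap → [7, 12, 16, 17, 14, 23, 30, 18, 24, 26]
extract-min #3 returns 7:
  remove root 7; move last element 26 to root → [26, 12, 16, 17, 14, 23, 30, 18, 24]
  26 vs smaller child 12 at index 1, swap → [12, 26, 16, 17, 14, 23, 30, 18, 24]
  26 vs smaller child 14 at index 4, swap → [12, 14, 16, 17, 26, 23, 30, 18, 24]
extract-min #4 returns 12:
  remove root 12; move last element 24 to root → [24, 14, 16, 17, 26, 23, 30, 18]
  24 vs smaller child 14 at index 1, swap → [14, 24, 16, 17, 26, 23, 30, 18]
  24 vs smaller child 17 at index 3, swap → [14, 17, 16, 24, 26, 23, 30, 18]
  24 vs only child 18 at index 7, swap → [14, 17, 16, 18, 26, 23, 30, 24]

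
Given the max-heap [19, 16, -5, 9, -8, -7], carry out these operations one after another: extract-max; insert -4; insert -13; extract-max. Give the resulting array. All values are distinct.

extract-max → returns 19:
  remove root 19; move last element -7 to root → [-7, 16, -5, 9, -8]
  -7 vs larger child 16 at index 1, swap → [16, -7, -5, 9, -8]
  -7 vs larger child 9 at index 3, swap → [16, 9, -5, -7, -8]
insert -4:
  append -4 at index 5 → [16, 9, -5, -7, -8, -4]
  -4 > parent -5 at index 2, swap → [16, 9, -4, -7, -8, -5]
insert -13:
  append -13 at index 6 → [16, 9, -4, -7, -8, -5, -13] (no swap needed)
extract-max → returns 16:
  remove root 16; move last element -13 to root → [-13, 9, -4, -7, -8, -5]
  -13 vs larger child 9 at index 1, swap → [9, -13, -4, -7, -8, -5]
  -13 vs larger child -7 at index 3, swap → [9, -7, -4, -13, -8, -5]

[9, -7, -4, -13, -8, -5]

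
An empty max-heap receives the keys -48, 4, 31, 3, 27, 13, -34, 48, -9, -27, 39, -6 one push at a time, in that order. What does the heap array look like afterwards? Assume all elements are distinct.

[48, 39, 13, 27, 31, 4, -34, -48, -9, -27, 3, -6]

Insert -48:
  append -48 at index 0 → [-48] (no swap needed)
Insert 4:
  append 4 at index 1 → [-48, 4]
  4 > parent -48 at index 0, swap → [4, -48]
Insert 31:
  append 31 at index 2 → [4, -48, 31]
  31 > parent 4 at index 0, swap → [31, -48, 4]
Insert 3:
  append 3 at index 3 → [31, -48, 4, 3]
  3 > parent -48 at index 1, swap → [31, 3, 4, -48]
Insert 27:
  append 27 at index 4 → [31, 3, 4, -48, 27]
  27 > parent 3 at index 1, swap → [31, 27, 4, -48, 3]
Insert 13:
  append 13 at index 5 → [31, 27, 4, -48, 3, 13]
  13 > parent 4 at index 2, swap → [31, 27, 13, -48, 3, 4]
Insert -34:
  append -34 at index 6 → [31, 27, 13, -48, 3, 4, -34] (no swap needed)
Insert 48:
  append 48 at index 7 → [31, 27, 13, -48, 3, 4, -34, 48]
  48 > parent -48 at index 3, swap → [31, 27, 13, 48, 3, 4, -34, -48]
  48 > parent 27 at index 1, swap → [31, 48, 13, 27, 3, 4, -34, -48]
  48 > parent 31 at index 0, swap → [48, 31, 13, 27, 3, 4, -34, -48]
Insert -9:
  append -9 at index 8 → [48, 31, 13, 27, 3, 4, -34, -48, -9] (no swap needed)
Insert -27:
  append -27 at index 9 → [48, 31, 13, 27, 3, 4, -34, -48, -9, -27] (no swap needed)
Insert 39:
  append 39 at index 10 → [48, 31, 13, 27, 3, 4, -34, -48, -9, -27, 39]
  39 > parent 3 at index 4, swap → [48, 31, 13, 27, 39, 4, -34, -48, -9, -27, 3]
  39 > parent 31 at index 1, swap → [48, 39, 13, 27, 31, 4, -34, -48, -9, -27, 3]
Insert -6:
  append -6 at index 11 → [48, 39, 13, 27, 31, 4, -34, -48, -9, -27, 3, -6] (no swap needed)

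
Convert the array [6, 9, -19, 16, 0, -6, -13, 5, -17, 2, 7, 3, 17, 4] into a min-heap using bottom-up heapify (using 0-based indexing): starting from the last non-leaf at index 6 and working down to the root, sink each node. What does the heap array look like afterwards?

sift down from index 6: already satisfies heap property
sift down from index 5: already satisfies heap property
sift down from index 4: already satisfies heap property
sift down from index 3:
  16 vs smaller child -17 at index 8, swap → [6, 9, -19, -17, 0, -6, -13, 5, 16, 2, 7, 3, 17, 4]
sift down from index 2: already satisfies heap property
sift down from index 1:
  9 vs smaller child -17 at index 3, swap → [6, -17, -19, 9, 0, -6, -13, 5, 16, 2, 7, 3, 17, 4]
  9 vs smaller child 5 at index 7, swap → [6, -17, -19, 5, 0, -6, -13, 9, 16, 2, 7, 3, 17, 4]
sift down from index 0:
  6 vs smaller child -19 at index 2, swap → [-19, -17, 6, 5, 0, -6, -13, 9, 16, 2, 7, 3, 17, 4]
  6 vs smaller child -13 at index 6, swap → [-19, -17, -13, 5, 0, -6, 6, 9, 16, 2, 7, 3, 17, 4]
  6 vs only child 4 at index 13, swap → [-19, -17, -13, 5, 0, -6, 4, 9, 16, 2, 7, 3, 17, 6]

[-19, -17, -13, 5, 0, -6, 4, 9, 16, 2, 7, 3, 17, 6]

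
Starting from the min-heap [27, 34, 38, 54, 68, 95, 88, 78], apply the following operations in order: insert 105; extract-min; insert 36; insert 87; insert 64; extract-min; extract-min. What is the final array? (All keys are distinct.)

insert 105:
  append 105 at index 8 → [27, 34, 38, 54, 68, 95, 88, 78, 105] (no swap needed)
extract-min → returns 27:
  remove root 27; move last element 105 to root → [105, 34, 38, 54, 68, 95, 88, 78]
  105 vs smaller child 34 at index 1, swap → [34, 105, 38, 54, 68, 95, 88, 78]
  105 vs smaller child 54 at index 3, swap → [34, 54, 38, 105, 68, 95, 88, 78]
  105 vs only child 78 at index 7, swap → [34, 54, 38, 78, 68, 95, 88, 105]
insert 36:
  append 36 at index 8 → [34, 54, 38, 78, 68, 95, 88, 105, 36]
  36 < parent 78 at index 3, swap → [34, 54, 38, 36, 68, 95, 88, 105, 78]
  36 < parent 54 at index 1, swap → [34, 36, 38, 54, 68, 95, 88, 105, 78]
insert 87:
  append 87 at index 9 → [34, 36, 38, 54, 68, 95, 88, 105, 78, 87] (no swap needed)
insert 64:
  append 64 at index 10 → [34, 36, 38, 54, 68, 95, 88, 105, 78, 87, 64]
  64 < parent 68 at index 4, swap → [34, 36, 38, 54, 64, 95, 88, 105, 78, 87, 68]
extract-min → returns 34:
  remove root 34; move last element 68 to root → [68, 36, 38, 54, 64, 95, 88, 105, 78, 87]
  68 vs smaller child 36 at index 1, swap → [36, 68, 38, 54, 64, 95, 88, 105, 78, 87]
  68 vs smaller child 54 at index 3, swap → [36, 54, 38, 68, 64, 95, 88, 105, 78, 87]
extract-min → returns 36:
  remove root 36; move last element 87 to root → [87, 54, 38, 68, 64, 95, 88, 105, 78]
  87 vs smaller child 38 at index 2, swap → [38, 54, 87, 68, 64, 95, 88, 105, 78]

[38, 54, 87, 68, 64, 95, 88, 105, 78]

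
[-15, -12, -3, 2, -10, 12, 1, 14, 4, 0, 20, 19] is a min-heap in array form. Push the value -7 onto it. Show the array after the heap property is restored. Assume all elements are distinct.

append -7 at index 12 → [-15, -12, -3, 2, -10, 12, 1, 14, 4, 0, 20, 19, -7]
-7 < parent 12 at index 5, swap → [-15, -12, -3, 2, -10, -7, 1, 14, 4, 0, 20, 19, 12]
-7 < parent -3 at index 2, swap → [-15, -12, -7, 2, -10, -3, 1, 14, 4, 0, 20, 19, 12]

[-15, -12, -7, 2, -10, -3, 1, 14, 4, 0, 20, 19, 12]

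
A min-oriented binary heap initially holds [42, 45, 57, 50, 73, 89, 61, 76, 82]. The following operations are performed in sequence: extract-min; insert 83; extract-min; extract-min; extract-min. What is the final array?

[61, 73, 82, 76, 83, 89]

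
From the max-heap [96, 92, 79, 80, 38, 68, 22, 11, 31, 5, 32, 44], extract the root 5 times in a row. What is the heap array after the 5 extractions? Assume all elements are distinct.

[44, 38, 31, 32, 11, 5, 22]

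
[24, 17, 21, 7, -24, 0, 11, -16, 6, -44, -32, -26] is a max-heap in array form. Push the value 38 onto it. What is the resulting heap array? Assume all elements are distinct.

append 38 at index 12 → [24, 17, 21, 7, -24, 0, 11, -16, 6, -44, -32, -26, 38]
38 > parent 0 at index 5, swap → [24, 17, 21, 7, -24, 38, 11, -16, 6, -44, -32, -26, 0]
38 > parent 21 at index 2, swap → [24, 17, 38, 7, -24, 21, 11, -16, 6, -44, -32, -26, 0]
38 > parent 24 at index 0, swap → [38, 17, 24, 7, -24, 21, 11, -16, 6, -44, -32, -26, 0]

[38, 17, 24, 7, -24, 21, 11, -16, 6, -44, -32, -26, 0]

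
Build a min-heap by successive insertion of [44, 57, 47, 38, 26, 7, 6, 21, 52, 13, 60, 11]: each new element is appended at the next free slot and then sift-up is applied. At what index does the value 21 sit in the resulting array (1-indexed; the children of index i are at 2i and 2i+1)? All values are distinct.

Insert 44:
  append 44 at index 1 → [44] (no swap needed)
Insert 57:
  append 57 at index 2 → [44, 57] (no swap needed)
Insert 47:
  append 47 at index 3 → [44, 57, 47] (no swap needed)
Insert 38:
  append 38 at index 4 → [44, 57, 47, 38]
  38 < parent 57 at index 2, swap → [44, 38, 47, 57]
  38 < parent 44 at index 1, swap → [38, 44, 47, 57]
Insert 26:
  append 26 at index 5 → [38, 44, 47, 57, 26]
  26 < parent 44 at index 2, swap → [38, 26, 47, 57, 44]
  26 < parent 38 at index 1, swap → [26, 38, 47, 57, 44]
Insert 7:
  append 7 at index 6 → [26, 38, 47, 57, 44, 7]
  7 < parent 47 at index 3, swap → [26, 38, 7, 57, 44, 47]
  7 < parent 26 at index 1, swap → [7, 38, 26, 57, 44, 47]
Insert 6:
  append 6 at index 7 → [7, 38, 26, 57, 44, 47, 6]
  6 < parent 26 at index 3, swap → [7, 38, 6, 57, 44, 47, 26]
  6 < parent 7 at index 1, swap → [6, 38, 7, 57, 44, 47, 26]
Insert 21:
  append 21 at index 8 → [6, 38, 7, 57, 44, 47, 26, 21]
  21 < parent 57 at index 4, swap → [6, 38, 7, 21, 44, 47, 26, 57]
  21 < parent 38 at index 2, swap → [6, 21, 7, 38, 44, 47, 26, 57]
Insert 52:
  append 52 at index 9 → [6, 21, 7, 38, 44, 47, 26, 57, 52] (no swap needed)
Insert 13:
  append 13 at index 10 → [6, 21, 7, 38, 44, 47, 26, 57, 52, 13]
  13 < parent 44 at index 5, swap → [6, 21, 7, 38, 13, 47, 26, 57, 52, 44]
  13 < parent 21 at index 2, swap → [6, 13, 7, 38, 21, 47, 26, 57, 52, 44]
Insert 60:
  append 60 at index 11 → [6, 13, 7, 38, 21, 47, 26, 57, 52, 44, 60] (no swap needed)
Insert 11:
  append 11 at index 12 → [6, 13, 7, 38, 21, 47, 26, 57, 52, 44, 60, 11]
  11 < parent 47 at index 6, swap → [6, 13, 7, 38, 21, 11, 26, 57, 52, 44, 60, 47]
resulting array: [6, 13, 7, 38, 21, 11, 26, 57, 52, 44, 60, 47]

5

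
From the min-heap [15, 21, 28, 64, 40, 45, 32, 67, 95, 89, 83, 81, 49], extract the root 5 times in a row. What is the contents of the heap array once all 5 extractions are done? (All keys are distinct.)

extract-min #1 returns 15:
  remove root 15; move last element 49 to root → [49, 21, 28, 64, 40, 45, 32, 67, 95, 89, 83, 81]
  49 vs smaller child 21 at index 1, swap → [21, 49, 28, 64, 40, 45, 32, 67, 95, 89, 83, 81]
  49 vs smaller child 40 at index 4, swap → [21, 40, 28, 64, 49, 45, 32, 67, 95, 89, 83, 81]
extract-min #2 returns 21:
  remove root 21; move last element 81 to root → [81, 40, 28, 64, 49, 45, 32, 67, 95, 89, 83]
  81 vs smaller child 28 at index 2, swap → [28, 40, 81, 64, 49, 45, 32, 67, 95, 89, 83]
  81 vs smaller child 32 at index 6, swap → [28, 40, 32, 64, 49, 45, 81, 67, 95, 89, 83]
extract-min #3 returns 28:
  remove root 28; move last element 83 to root → [83, 40, 32, 64, 49, 45, 81, 67, 95, 89]
  83 vs smaller child 32 at index 2, swap → [32, 40, 83, 64, 49, 45, 81, 67, 95, 89]
  83 vs smaller child 45 at index 5, swap → [32, 40, 45, 64, 49, 83, 81, 67, 95, 89]
extract-min #4 returns 32:
  remove root 32; move last element 89 to root → [89, 40, 45, 64, 49, 83, 81, 67, 95]
  89 vs smaller child 40 at index 1, swap → [40, 89, 45, 64, 49, 83, 81, 67, 95]
  89 vs smaller child 49 at index 4, swap → [40, 49, 45, 64, 89, 83, 81, 67, 95]
extract-min #5 returns 40:
  remove root 40; move last element 95 to root → [95, 49, 45, 64, 89, 83, 81, 67]
  95 vs smaller child 45 at index 2, swap → [45, 49, 95, 64, 89, 83, 81, 67]
  95 vs smaller child 81 at index 6, swap → [45, 49, 81, 64, 89, 83, 95, 67]

[45, 49, 81, 64, 89, 83, 95, 67]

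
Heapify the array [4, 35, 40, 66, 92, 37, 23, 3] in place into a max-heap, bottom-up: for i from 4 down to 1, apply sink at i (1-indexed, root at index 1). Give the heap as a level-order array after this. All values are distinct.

[92, 66, 40, 4, 35, 37, 23, 3]

sift down from index 4: already satisfies heap property
sift down from index 3: already satisfies heap property
sift down from index 2:
  35 vs larger child 92 at index 5, swap → [4, 92, 40, 66, 35, 37, 23, 3]
sift down from index 1:
  4 vs larger child 92 at index 2, swap → [92, 4, 40, 66, 35, 37, 23, 3]
  4 vs larger child 66 at index 4, swap → [92, 66, 40, 4, 35, 37, 23, 3]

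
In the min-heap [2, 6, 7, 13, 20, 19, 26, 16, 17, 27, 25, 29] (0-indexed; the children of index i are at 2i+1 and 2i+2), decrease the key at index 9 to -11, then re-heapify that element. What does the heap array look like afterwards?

[-11, 2, 7, 13, 6, 19, 26, 16, 17, 20, 25, 29]

set index 9 from 27 to -11 → [2, 6, 7, 13, 20, 19, 26, 16, 17, -11, 25, 29]
-11 < parent 20 at index 4, swap → [2, 6, 7, 13, -11, 19, 26, 16, 17, 20, 25, 29]
-11 < parent 6 at index 1, swap → [2, -11, 7, 13, 6, 19, 26, 16, 17, 20, 25, 29]
-11 < parent 2 at index 0, swap → [-11, 2, 7, 13, 6, 19, 26, 16, 17, 20, 25, 29]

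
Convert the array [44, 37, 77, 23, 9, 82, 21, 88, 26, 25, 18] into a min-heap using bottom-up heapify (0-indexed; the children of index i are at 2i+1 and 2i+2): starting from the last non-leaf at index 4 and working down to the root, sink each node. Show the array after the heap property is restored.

[9, 18, 21, 23, 25, 82, 77, 88, 26, 44, 37]

sift down from index 4: already satisfies heap property
sift down from index 3: already satisfies heap property
sift down from index 2:
  77 vs smaller child 21 at index 6, swap → [44, 37, 21, 23, 9, 82, 77, 88, 26, 25, 18]
sift down from index 1:
  37 vs smaller child 9 at index 4, swap → [44, 9, 21, 23, 37, 82, 77, 88, 26, 25, 18]
  37 vs smaller child 18 at index 10, swap → [44, 9, 21, 23, 18, 82, 77, 88, 26, 25, 37]
sift down from index 0:
  44 vs smaller child 9 at index 1, swap → [9, 44, 21, 23, 18, 82, 77, 88, 26, 25, 37]
  44 vs smaller child 18 at index 4, swap → [9, 18, 21, 23, 44, 82, 77, 88, 26, 25, 37]
  44 vs smaller child 25 at index 9, swap → [9, 18, 21, 23, 25, 82, 77, 88, 26, 44, 37]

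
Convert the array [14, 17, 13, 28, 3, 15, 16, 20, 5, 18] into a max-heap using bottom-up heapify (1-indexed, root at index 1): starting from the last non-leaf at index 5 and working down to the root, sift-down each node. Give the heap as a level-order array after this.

[28, 20, 16, 17, 18, 15, 13, 14, 5, 3]

sift down from index 5:
  3 vs only child 18 at index 10, swap → [14, 17, 13, 28, 18, 15, 16, 20, 5, 3]
sift down from index 4: already satisfies heap property
sift down from index 3:
  13 vs larger child 16 at index 7, swap → [14, 17, 16, 28, 18, 15, 13, 20, 5, 3]
sift down from index 2:
  17 vs larger child 28 at index 4, swap → [14, 28, 16, 17, 18, 15, 13, 20, 5, 3]
  17 vs larger child 20 at index 8, swap → [14, 28, 16, 20, 18, 15, 13, 17, 5, 3]
sift down from index 1:
  14 vs larger child 28 at index 2, swap → [28, 14, 16, 20, 18, 15, 13, 17, 5, 3]
  14 vs larger child 20 at index 4, swap → [28, 20, 16, 14, 18, 15, 13, 17, 5, 3]
  14 vs larger child 17 at index 8, swap → [28, 20, 16, 17, 18, 15, 13, 14, 5, 3]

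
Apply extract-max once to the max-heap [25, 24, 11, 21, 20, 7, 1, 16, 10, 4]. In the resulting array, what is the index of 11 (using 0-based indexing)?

remove root 25; move last element 4 to root → [4, 24, 11, 21, 20, 7, 1, 16, 10]
4 vs larger child 24 at index 1, swap → [24, 4, 11, 21, 20, 7, 1, 16, 10]
4 vs larger child 21 at index 3, swap → [24, 21, 11, 4, 20, 7, 1, 16, 10]
4 vs larger child 16 at index 7, swap → [24, 21, 11, 16, 20, 7, 1, 4, 10]
resulting array: [24, 21, 11, 16, 20, 7, 1, 4, 10]

2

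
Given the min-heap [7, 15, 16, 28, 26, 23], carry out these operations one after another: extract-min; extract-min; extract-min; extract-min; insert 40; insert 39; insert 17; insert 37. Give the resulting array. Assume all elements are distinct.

[17, 26, 37, 39, 28, 40]

extract-min → returns 7:
  remove root 7; move last element 23 to root → [23, 15, 16, 28, 26]
  23 vs smaller child 15 at index 1, swap → [15, 23, 16, 28, 26]
extract-min → returns 15:
  remove root 15; move last element 26 to root → [26, 23, 16, 28]
  26 vs smaller child 16 at index 2, swap → [16, 23, 26, 28]
extract-min → returns 16:
  remove root 16; move last element 28 to root → [28, 23, 26]
  28 vs smaller child 23 at index 1, swap → [23, 28, 26]
extract-min → returns 23:
  remove root 23; move last element 26 to root → [26, 28] (no swap needed)
insert 40:
  append 40 at index 2 → [26, 28, 40] (no swap needed)
insert 39:
  append 39 at index 3 → [26, 28, 40, 39] (no swap needed)
insert 17:
  append 17 at index 4 → [26, 28, 40, 39, 17]
  17 < parent 28 at index 1, swap → [26, 17, 40, 39, 28]
  17 < parent 26 at index 0, swap → [17, 26, 40, 39, 28]
insert 37:
  append 37 at index 5 → [17, 26, 40, 39, 28, 37]
  37 < parent 40 at index 2, swap → [17, 26, 37, 39, 28, 40]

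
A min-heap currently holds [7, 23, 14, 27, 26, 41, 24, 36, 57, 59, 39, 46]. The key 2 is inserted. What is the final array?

[2, 23, 7, 27, 26, 14, 24, 36, 57, 59, 39, 46, 41]

append 2 at index 12 → [7, 23, 14, 27, 26, 41, 24, 36, 57, 59, 39, 46, 2]
2 < parent 41 at index 5, swap → [7, 23, 14, 27, 26, 2, 24, 36, 57, 59, 39, 46, 41]
2 < parent 14 at index 2, swap → [7, 23, 2, 27, 26, 14, 24, 36, 57, 59, 39, 46, 41]
2 < parent 7 at index 0, swap → [2, 23, 7, 27, 26, 14, 24, 36, 57, 59, 39, 46, 41]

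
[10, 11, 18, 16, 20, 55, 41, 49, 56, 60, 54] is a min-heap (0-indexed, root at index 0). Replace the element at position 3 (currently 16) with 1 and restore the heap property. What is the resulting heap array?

[1, 10, 18, 11, 20, 55, 41, 49, 56, 60, 54]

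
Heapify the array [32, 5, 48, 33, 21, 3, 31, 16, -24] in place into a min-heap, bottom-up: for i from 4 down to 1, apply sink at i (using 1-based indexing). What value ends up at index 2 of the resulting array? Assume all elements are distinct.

5

sift down from index 4:
  33 vs smaller child -24 at index 9, swap → [32, 5, 48, -24, 21, 3, 31, 16, 33]
sift down from index 3:
  48 vs smaller child 3 at index 6, swap → [32, 5, 3, -24, 21, 48, 31, 16, 33]
sift down from index 2:
  5 vs smaller child -24 at index 4, swap → [32, -24, 3, 5, 21, 48, 31, 16, 33]
sift down from index 1:
  32 vs smaller child -24 at index 2, swap → [-24, 32, 3, 5, 21, 48, 31, 16, 33]
  32 vs smaller child 5 at index 4, swap → [-24, 5, 3, 32, 21, 48, 31, 16, 33]
  32 vs smaller child 16 at index 8, swap → [-24, 5, 3, 16, 21, 48, 31, 32, 33]
resulting array: [-24, 5, 3, 16, 21, 48, 31, 32, 33]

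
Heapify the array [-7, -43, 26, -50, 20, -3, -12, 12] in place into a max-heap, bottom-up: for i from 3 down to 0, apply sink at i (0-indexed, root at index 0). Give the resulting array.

[26, 20, -3, 12, -43, -7, -12, -50]

sift down from index 3:
  -50 vs only child 12 at index 7, swap → [-7, -43, 26, 12, 20, -3, -12, -50]
sift down from index 2: already satisfies heap property
sift down from index 1:
  -43 vs larger child 20 at index 4, swap → [-7, 20, 26, 12, -43, -3, -12, -50]
sift down from index 0:
  -7 vs larger child 26 at index 2, swap → [26, 20, -7, 12, -43, -3, -12, -50]
  -7 vs larger child -3 at index 5, swap → [26, 20, -3, 12, -43, -7, -12, -50]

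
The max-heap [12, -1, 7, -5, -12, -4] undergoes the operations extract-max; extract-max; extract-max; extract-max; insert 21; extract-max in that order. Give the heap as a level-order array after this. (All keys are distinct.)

extract-max → returns 12:
  remove root 12; move last element -4 to root → [-4, -1, 7, -5, -12]
  -4 vs larger child 7 at index 2, swap → [7, -1, -4, -5, -12]
extract-max → returns 7:
  remove root 7; move last element -12 to root → [-12, -1, -4, -5]
  -12 vs larger child -1 at index 1, swap → [-1, -12, -4, -5]
  -12 vs only child -5 at index 3, swap → [-1, -5, -4, -12]
extract-max → returns -1:
  remove root -1; move last element -12 to root → [-12, -5, -4]
  -12 vs larger child -4 at index 2, swap → [-4, -5, -12]
extract-max → returns -4:
  remove root -4; move last element -12 to root → [-12, -5]
  -12 vs only child -5 at index 1, swap → [-5, -12]
insert 21:
  append 21 at index 2 → [-5, -12, 21]
  21 > parent -5 at index 0, swap → [21, -12, -5]
extract-max → returns 21:
  remove root 21; move last element -5 to root → [-5, -12] (no swap needed)

[-5, -12]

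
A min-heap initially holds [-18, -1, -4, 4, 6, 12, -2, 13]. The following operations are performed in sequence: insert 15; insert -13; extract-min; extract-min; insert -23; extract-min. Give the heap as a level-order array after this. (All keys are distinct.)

insert 15:
  append 15 at index 8 → [-18, -1, -4, 4, 6, 12, -2, 13, 15] (no swap needed)
insert -13:
  append -13 at index 9 → [-18, -1, -4, 4, 6, 12, -2, 13, 15, -13]
  -13 < parent 6 at index 4, swap → [-18, -1, -4, 4, -13, 12, -2, 13, 15, 6]
  -13 < parent -1 at index 1, swap → [-18, -13, -4, 4, -1, 12, -2, 13, 15, 6]
extract-min → returns -18:
  remove root -18; move last element 6 to root → [6, -13, -4, 4, -1, 12, -2, 13, 15]
  6 vs smaller child -13 at index 1, swap → [-13, 6, -4, 4, -1, 12, -2, 13, 15]
  6 vs smaller child -1 at index 4, swap → [-13, -1, -4, 4, 6, 12, -2, 13, 15]
extract-min → returns -13:
  remove root -13; move last element 15 to root → [15, -1, -4, 4, 6, 12, -2, 13]
  15 vs smaller child -4 at index 2, swap → [-4, -1, 15, 4, 6, 12, -2, 13]
  15 vs smaller child -2 at index 6, swap → [-4, -1, -2, 4, 6, 12, 15, 13]
insert -23:
  append -23 at index 8 → [-4, -1, -2, 4, 6, 12, 15, 13, -23]
  -23 < parent 4 at index 3, swap → [-4, -1, -2, -23, 6, 12, 15, 13, 4]
  -23 < parent -1 at index 1, swap → [-4, -23, -2, -1, 6, 12, 15, 13, 4]
  -23 < parent -4 at index 0, swap → [-23, -4, -2, -1, 6, 12, 15, 13, 4]
extract-min → returns -23:
  remove root -23; move last element 4 to root → [4, -4, -2, -1, 6, 12, 15, 13]
  4 vs smaller child -4 at index 1, swap → [-4, 4, -2, -1, 6, 12, 15, 13]
  4 vs smaller child -1 at index 3, swap → [-4, -1, -2, 4, 6, 12, 15, 13]

[-4, -1, -2, 4, 6, 12, 15, 13]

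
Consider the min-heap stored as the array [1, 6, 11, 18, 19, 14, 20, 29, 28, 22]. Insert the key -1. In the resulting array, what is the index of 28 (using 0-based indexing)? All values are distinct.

append -1 at index 10 → [1, 6, 11, 18, 19, 14, 20, 29, 28, 22, -1]
-1 < parent 19 at index 4, swap → [1, 6, 11, 18, -1, 14, 20, 29, 28, 22, 19]
-1 < parent 6 at index 1, swap → [1, -1, 11, 18, 6, 14, 20, 29, 28, 22, 19]
-1 < parent 1 at index 0, swap → [-1, 1, 11, 18, 6, 14, 20, 29, 28, 22, 19]
resulting array: [-1, 1, 11, 18, 6, 14, 20, 29, 28, 22, 19]

8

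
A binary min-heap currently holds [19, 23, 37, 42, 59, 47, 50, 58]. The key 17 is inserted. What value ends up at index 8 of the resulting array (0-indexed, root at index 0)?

42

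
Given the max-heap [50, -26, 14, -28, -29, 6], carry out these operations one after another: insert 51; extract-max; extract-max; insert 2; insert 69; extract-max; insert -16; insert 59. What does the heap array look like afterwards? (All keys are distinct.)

insert 51:
  append 51 at index 6 → [50, -26, 14, -28, -29, 6, 51]
  51 > parent 14 at index 2, swap → [50, -26, 51, -28, -29, 6, 14]
  51 > parent 50 at index 0, swap → [51, -26, 50, -28, -29, 6, 14]
extract-max → returns 51:
  remove root 51; move last element 14 to root → [14, -26, 50, -28, -29, 6]
  14 vs larger child 50 at index 2, swap → [50, -26, 14, -28, -29, 6]
extract-max → returns 50:
  remove root 50; move last element 6 to root → [6, -26, 14, -28, -29]
  6 vs larger child 14 at index 2, swap → [14, -26, 6, -28, -29]
insert 2:
  append 2 at index 5 → [14, -26, 6, -28, -29, 2] (no swap needed)
insert 69:
  append 69 at index 6 → [14, -26, 6, -28, -29, 2, 69]
  69 > parent 6 at index 2, swap → [14, -26, 69, -28, -29, 2, 6]
  69 > parent 14 at index 0, swap → [69, -26, 14, -28, -29, 2, 6]
extract-max → returns 69:
  remove root 69; move last element 6 to root → [6, -26, 14, -28, -29, 2]
  6 vs larger child 14 at index 2, swap → [14, -26, 6, -28, -29, 2]
insert -16:
  append -16 at index 6 → [14, -26, 6, -28, -29, 2, -16] (no swap needed)
insert 59:
  append 59 at index 7 → [14, -26, 6, -28, -29, 2, -16, 59]
  59 > parent -28 at index 3, swap → [14, -26, 6, 59, -29, 2, -16, -28]
  59 > parent -26 at index 1, swap → [14, 59, 6, -26, -29, 2, -16, -28]
  59 > parent 14 at index 0, swap → [59, 14, 6, -26, -29, 2, -16, -28]

[59, 14, 6, -26, -29, 2, -16, -28]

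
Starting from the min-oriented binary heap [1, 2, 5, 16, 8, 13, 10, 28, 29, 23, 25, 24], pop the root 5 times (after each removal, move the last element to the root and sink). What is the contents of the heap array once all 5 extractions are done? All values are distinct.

extract-min #1 returns 1:
  remove root 1; move last element 24 to root → [24, 2, 5, 16, 8, 13, 10, 28, 29, 23, 25]
  24 vs smaller child 2 at index 1, swap → [2, 24, 5, 16, 8, 13, 10, 28, 29, 23, 25]
  24 vs smaller child 8 at index 4, swap → [2, 8, 5, 16, 24, 13, 10, 28, 29, 23, 25]
  24 vs smaller child 23 at index 9, swap → [2, 8, 5, 16, 23, 13, 10, 28, 29, 24, 25]
extract-min #2 returns 2:
  remove root 2; move last element 25 to root → [25, 8, 5, 16, 23, 13, 10, 28, 29, 24]
  25 vs smaller child 5 at index 2, swap → [5, 8, 25, 16, 23, 13, 10, 28, 29, 24]
  25 vs smaller child 10 at index 6, swap → [5, 8, 10, 16, 23, 13, 25, 28, 29, 24]
extract-min #3 returns 5:
  remove root 5; move last element 24 to root → [24, 8, 10, 16, 23, 13, 25, 28, 29]
  24 vs smaller child 8 at index 1, swap → [8, 24, 10, 16, 23, 13, 25, 28, 29]
  24 vs smaller child 16 at index 3, swap → [8, 16, 10, 24, 23, 13, 25, 28, 29]
extract-min #4 returns 8:
  remove root 8; move last element 29 to root → [29, 16, 10, 24, 23, 13, 25, 28]
  29 vs smaller child 10 at index 2, swap → [10, 16, 29, 24, 23, 13, 25, 28]
  29 vs smaller child 13 at index 5, swap → [10, 16, 13, 24, 23, 29, 25, 28]
extract-min #5 returns 10:
  remove root 10; move last element 28 to root → [28, 16, 13, 24, 23, 29, 25]
  28 vs smaller child 13 at index 2, swap → [13, 16, 28, 24, 23, 29, 25]
  28 vs smaller child 25 at index 6, swap → [13, 16, 25, 24, 23, 29, 28]

[13, 16, 25, 24, 23, 29, 28]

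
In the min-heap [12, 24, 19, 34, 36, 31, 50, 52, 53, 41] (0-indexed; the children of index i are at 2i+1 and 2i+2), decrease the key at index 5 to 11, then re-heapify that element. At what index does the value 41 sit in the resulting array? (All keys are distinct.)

9

set index 5 from 31 to 11 → [12, 24, 19, 34, 36, 11, 50, 52, 53, 41]
11 < parent 19 at index 2, swap → [12, 24, 11, 34, 36, 19, 50, 52, 53, 41]
11 < parent 12 at index 0, swap → [11, 24, 12, 34, 36, 19, 50, 52, 53, 41]
resulting array: [11, 24, 12, 34, 36, 19, 50, 52, 53, 41]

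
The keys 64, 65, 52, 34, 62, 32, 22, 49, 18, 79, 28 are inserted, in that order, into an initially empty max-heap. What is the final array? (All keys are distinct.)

[79, 65, 52, 49, 64, 32, 22, 34, 18, 62, 28]

Insert 64:
  append 64 at index 0 → [64] (no swap needed)
Insert 65:
  append 65 at index 1 → [64, 65]
  65 > parent 64 at index 0, swap → [65, 64]
Insert 52:
  append 52 at index 2 → [65, 64, 52] (no swap needed)
Insert 34:
  append 34 at index 3 → [65, 64, 52, 34] (no swap needed)
Insert 62:
  append 62 at index 4 → [65, 64, 52, 34, 62] (no swap needed)
Insert 32:
  append 32 at index 5 → [65, 64, 52, 34, 62, 32] (no swap needed)
Insert 22:
  append 22 at index 6 → [65, 64, 52, 34, 62, 32, 22] (no swap needed)
Insert 49:
  append 49 at index 7 → [65, 64, 52, 34, 62, 32, 22, 49]
  49 > parent 34 at index 3, swap → [65, 64, 52, 49, 62, 32, 22, 34]
Insert 18:
  append 18 at index 8 → [65, 64, 52, 49, 62, 32, 22, 34, 18] (no swap needed)
Insert 79:
  append 79 at index 9 → [65, 64, 52, 49, 62, 32, 22, 34, 18, 79]
  79 > parent 62 at index 4, swap → [65, 64, 52, 49, 79, 32, 22, 34, 18, 62]
  79 > parent 64 at index 1, swap → [65, 79, 52, 49, 64, 32, 22, 34, 18, 62]
  79 > parent 65 at index 0, swap → [79, 65, 52, 49, 64, 32, 22, 34, 18, 62]
Insert 28:
  append 28 at index 10 → [79, 65, 52, 49, 64, 32, 22, 34, 18, 62, 28] (no swap needed)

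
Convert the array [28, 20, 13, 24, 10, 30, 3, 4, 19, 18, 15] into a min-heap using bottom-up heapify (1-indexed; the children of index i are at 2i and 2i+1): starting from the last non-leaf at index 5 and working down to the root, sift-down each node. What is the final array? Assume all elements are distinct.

sift down from index 5: already satisfies heap property
sift down from index 4:
  24 vs smaller child 4 at index 8, swap → [28, 20, 13, 4, 10, 30, 3, 24, 19, 18, 15]
sift down from index 3:
  13 vs smaller child 3 at index 7, swap → [28, 20, 3, 4, 10, 30, 13, 24, 19, 18, 15]
sift down from index 2:
  20 vs smaller child 4 at index 4, swap → [28, 4, 3, 20, 10, 30, 13, 24, 19, 18, 15]
  20 vs smaller child 19 at index 9, swap → [28, 4, 3, 19, 10, 30, 13, 24, 20, 18, 15]
sift down from index 1:
  28 vs smaller child 3 at index 3, swap → [3, 4, 28, 19, 10, 30, 13, 24, 20, 18, 15]
  28 vs smaller child 13 at index 7, swap → [3, 4, 13, 19, 10, 30, 28, 24, 20, 18, 15]

[3, 4, 13, 19, 10, 30, 28, 24, 20, 18, 15]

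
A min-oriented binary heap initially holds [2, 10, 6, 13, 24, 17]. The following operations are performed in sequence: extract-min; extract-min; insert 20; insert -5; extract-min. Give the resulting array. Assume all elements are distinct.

[10, 13, 17, 24, 20]

extract-min → returns 2:
  remove root 2; move last element 17 to root → [17, 10, 6, 13, 24]
  17 vs smaller child 6 at index 2, swap → [6, 10, 17, 13, 24]
extract-min → returns 6:
  remove root 6; move last element 24 to root → [24, 10, 17, 13]
  24 vs smaller child 10 at index 1, swap → [10, 24, 17, 13]
  24 vs only child 13 at index 3, swap → [10, 13, 17, 24]
insert 20:
  append 20 at index 4 → [10, 13, 17, 24, 20] (no swap needed)
insert -5:
  append -5 at index 5 → [10, 13, 17, 24, 20, -5]
  -5 < parent 17 at index 2, swap → [10, 13, -5, 24, 20, 17]
  -5 < parent 10 at index 0, swap → [-5, 13, 10, 24, 20, 17]
extract-min → returns -5:
  remove root -5; move last element 17 to root → [17, 13, 10, 24, 20]
  17 vs smaller child 10 at index 2, swap → [10, 13, 17, 24, 20]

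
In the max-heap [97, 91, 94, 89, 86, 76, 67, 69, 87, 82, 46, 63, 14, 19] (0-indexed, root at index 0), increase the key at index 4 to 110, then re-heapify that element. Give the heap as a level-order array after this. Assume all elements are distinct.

[110, 97, 94, 89, 91, 76, 67, 69, 87, 82, 46, 63, 14, 19]

set index 4 from 86 to 110 → [97, 91, 94, 89, 110, 76, 67, 69, 87, 82, 46, 63, 14, 19]
110 > parent 91 at index 1, swap → [97, 110, 94, 89, 91, 76, 67, 69, 87, 82, 46, 63, 14, 19]
110 > parent 97 at index 0, swap → [110, 97, 94, 89, 91, 76, 67, 69, 87, 82, 46, 63, 14, 19]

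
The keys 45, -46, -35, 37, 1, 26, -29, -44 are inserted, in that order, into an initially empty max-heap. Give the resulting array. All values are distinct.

Insert 45:
  append 45 at index 0 → [45] (no swap needed)
Insert -46:
  append -46 at index 1 → [45, -46] (no swap needed)
Insert -35:
  append -35 at index 2 → [45, -46, -35] (no swap needed)
Insert 37:
  append 37 at index 3 → [45, -46, -35, 37]
  37 > parent -46 at index 1, swap → [45, 37, -35, -46]
Insert 1:
  append 1 at index 4 → [45, 37, -35, -46, 1] (no swap needed)
Insert 26:
  append 26 at index 5 → [45, 37, -35, -46, 1, 26]
  26 > parent -35 at index 2, swap → [45, 37, 26, -46, 1, -35]
Insert -29:
  append -29 at index 6 → [45, 37, 26, -46, 1, -35, -29] (no swap needed)
Insert -44:
  append -44 at index 7 → [45, 37, 26, -46, 1, -35, -29, -44]
  -44 > parent -46 at index 3, swap → [45, 37, 26, -44, 1, -35, -29, -46]

[45, 37, 26, -44, 1, -35, -29, -46]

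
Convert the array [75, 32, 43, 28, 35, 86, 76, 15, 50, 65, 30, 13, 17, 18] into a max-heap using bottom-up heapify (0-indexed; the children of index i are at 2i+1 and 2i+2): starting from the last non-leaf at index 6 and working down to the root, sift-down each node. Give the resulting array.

[86, 65, 76, 50, 35, 43, 75, 15, 28, 32, 30, 13, 17, 18]

sift down from index 6: already satisfies heap property
sift down from index 5: already satisfies heap property
sift down from index 4:
  35 vs larger child 65 at index 9, swap → [75, 32, 43, 28, 65, 86, 76, 15, 50, 35, 30, 13, 17, 18]
sift down from index 3:
  28 vs larger child 50 at index 8, swap → [75, 32, 43, 50, 65, 86, 76, 15, 28, 35, 30, 13, 17, 18]
sift down from index 2:
  43 vs larger child 86 at index 5, swap → [75, 32, 86, 50, 65, 43, 76, 15, 28, 35, 30, 13, 17, 18]
sift down from index 1:
  32 vs larger child 65 at index 4, swap → [75, 65, 86, 50, 32, 43, 76, 15, 28, 35, 30, 13, 17, 18]
  32 vs larger child 35 at index 9, swap → [75, 65, 86, 50, 35, 43, 76, 15, 28, 32, 30, 13, 17, 18]
sift down from index 0:
  75 vs larger child 86 at index 2, swap → [86, 65, 75, 50, 35, 43, 76, 15, 28, 32, 30, 13, 17, 18]
  75 vs larger child 76 at index 6, swap → [86, 65, 76, 50, 35, 43, 75, 15, 28, 32, 30, 13, 17, 18]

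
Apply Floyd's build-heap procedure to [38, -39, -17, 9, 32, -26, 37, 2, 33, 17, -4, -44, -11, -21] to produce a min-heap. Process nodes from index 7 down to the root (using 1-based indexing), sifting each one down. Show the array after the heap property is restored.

[-44, -39, -26, 2, -4, -17, -21, 9, 33, 17, 32, 38, -11, 37]

sift down from index 7:
  37 vs only child -21 at index 14, swap → [38, -39, -17, 9, 32, -26, -21, 2, 33, 17, -4, -44, -11, 37]
sift down from index 6:
  -26 vs smaller child -44 at index 12, swap → [38, -39, -17, 9, 32, -44, -21, 2, 33, 17, -4, -26, -11, 37]
sift down from index 5:
  32 vs smaller child -4 at index 11, swap → [38, -39, -17, 9, -4, -44, -21, 2, 33, 17, 32, -26, -11, 37]
sift down from index 4:
  9 vs smaller child 2 at index 8, swap → [38, -39, -17, 2, -4, -44, -21, 9, 33, 17, 32, -26, -11, 37]
sift down from index 3:
  -17 vs smaller child -44 at index 6, swap → [38, -39, -44, 2, -4, -17, -21, 9, 33, 17, 32, -26, -11, 37]
  -17 vs smaller child -26 at index 12, swap → [38, -39, -44, 2, -4, -26, -21, 9, 33, 17, 32, -17, -11, 37]
sift down from index 2: already satisfies heap property
sift down from index 1:
  38 vs smaller child -44 at index 3, swap → [-44, -39, 38, 2, -4, -26, -21, 9, 33, 17, 32, -17, -11, 37]
  38 vs smaller child -26 at index 6, swap → [-44, -39, -26, 2, -4, 38, -21, 9, 33, 17, 32, -17, -11, 37]
  38 vs smaller child -17 at index 12, swap → [-44, -39, -26, 2, -4, -17, -21, 9, 33, 17, 32, 38, -11, 37]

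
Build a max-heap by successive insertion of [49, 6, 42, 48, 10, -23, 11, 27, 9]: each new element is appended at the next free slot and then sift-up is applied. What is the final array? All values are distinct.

[49, 48, 42, 27, 10, -23, 11, 6, 9]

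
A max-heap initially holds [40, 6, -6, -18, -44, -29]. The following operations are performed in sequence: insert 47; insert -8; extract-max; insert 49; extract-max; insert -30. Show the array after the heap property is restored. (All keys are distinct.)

[40, 6, -6, -8, -44, -29, -18, -30]

insert 47:
  append 47 at index 6 → [40, 6, -6, -18, -44, -29, 47]
  47 > parent -6 at index 2, swap → [40, 6, 47, -18, -44, -29, -6]
  47 > parent 40 at index 0, swap → [47, 6, 40, -18, -44, -29, -6]
insert -8:
  append -8 at index 7 → [47, 6, 40, -18, -44, -29, -6, -8]
  -8 > parent -18 at index 3, swap → [47, 6, 40, -8, -44, -29, -6, -18]
extract-max → returns 47:
  remove root 47; move last element -18 to root → [-18, 6, 40, -8, -44, -29, -6]
  -18 vs larger child 40 at index 2, swap → [40, 6, -18, -8, -44, -29, -6]
  -18 vs larger child -6 at index 6, swap → [40, 6, -6, -8, -44, -29, -18]
insert 49:
  append 49 at index 7 → [40, 6, -6, -8, -44, -29, -18, 49]
  49 > parent -8 at index 3, swap → [40, 6, -6, 49, -44, -29, -18, -8]
  49 > parent 6 at index 1, swap → [40, 49, -6, 6, -44, -29, -18, -8]
  49 > parent 40 at index 0, swap → [49, 40, -6, 6, -44, -29, -18, -8]
extract-max → returns 49:
  remove root 49; move last element -8 to root → [-8, 40, -6, 6, -44, -29, -18]
  -8 vs larger child 40 at index 1, swap → [40, -8, -6, 6, -44, -29, -18]
  -8 vs larger child 6 at index 3, swap → [40, 6, -6, -8, -44, -29, -18]
insert -30:
  append -30 at index 7 → [40, 6, -6, -8, -44, -29, -18, -30] (no swap needed)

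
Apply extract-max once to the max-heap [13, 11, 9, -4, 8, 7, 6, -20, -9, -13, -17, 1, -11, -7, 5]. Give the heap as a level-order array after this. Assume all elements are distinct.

remove root 13; move last element 5 to root → [5, 11, 9, -4, 8, 7, 6, -20, -9, -13, -17, 1, -11, -7]
5 vs larger child 11 at index 1, swap → [11, 5, 9, -4, 8, 7, 6, -20, -9, -13, -17, 1, -11, -7]
5 vs larger child 8 at index 4, swap → [11, 8, 9, -4, 5, 7, 6, -20, -9, -13, -17, 1, -11, -7]

[11, 8, 9, -4, 5, 7, 6, -20, -9, -13, -17, 1, -11, -7]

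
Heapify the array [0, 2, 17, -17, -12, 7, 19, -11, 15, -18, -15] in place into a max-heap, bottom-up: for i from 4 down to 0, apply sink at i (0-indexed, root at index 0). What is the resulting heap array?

[19, 15, 17, 2, -12, 7, 0, -11, -17, -18, -15]

sift down from index 4: already satisfies heap property
sift down from index 3:
  -17 vs larger child 15 at index 8, swap → [0, 2, 17, 15, -12, 7, 19, -11, -17, -18, -15]
sift down from index 2:
  17 vs larger child 19 at index 6, swap → [0, 2, 19, 15, -12, 7, 17, -11, -17, -18, -15]
sift down from index 1:
  2 vs larger child 15 at index 3, swap → [0, 15, 19, 2, -12, 7, 17, -11, -17, -18, -15]
sift down from index 0:
  0 vs larger child 19 at index 2, swap → [19, 15, 0, 2, -12, 7, 17, -11, -17, -18, -15]
  0 vs larger child 17 at index 6, swap → [19, 15, 17, 2, -12, 7, 0, -11, -17, -18, -15]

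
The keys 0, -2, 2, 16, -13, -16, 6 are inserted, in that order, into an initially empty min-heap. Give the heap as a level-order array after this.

[-16, -2, -13, 16, 0, 2, 6]

Insert 0:
  append 0 at index 0 → [0] (no swap needed)
Insert -2:
  append -2 at index 1 → [0, -2]
  -2 < parent 0 at index 0, swap → [-2, 0]
Insert 2:
  append 2 at index 2 → [-2, 0, 2] (no swap needed)
Insert 16:
  append 16 at index 3 → [-2, 0, 2, 16] (no swap needed)
Insert -13:
  append -13 at index 4 → [-2, 0, 2, 16, -13]
  -13 < parent 0 at index 1, swap → [-2, -13, 2, 16, 0]
  -13 < parent -2 at index 0, swap → [-13, -2, 2, 16, 0]
Insert -16:
  append -16 at index 5 → [-13, -2, 2, 16, 0, -16]
  -16 < parent 2 at index 2, swap → [-13, -2, -16, 16, 0, 2]
  -16 < parent -13 at index 0, swap → [-16, -2, -13, 16, 0, 2]
Insert 6:
  append 6 at index 6 → [-16, -2, -13, 16, 0, 2, 6] (no swap needed)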